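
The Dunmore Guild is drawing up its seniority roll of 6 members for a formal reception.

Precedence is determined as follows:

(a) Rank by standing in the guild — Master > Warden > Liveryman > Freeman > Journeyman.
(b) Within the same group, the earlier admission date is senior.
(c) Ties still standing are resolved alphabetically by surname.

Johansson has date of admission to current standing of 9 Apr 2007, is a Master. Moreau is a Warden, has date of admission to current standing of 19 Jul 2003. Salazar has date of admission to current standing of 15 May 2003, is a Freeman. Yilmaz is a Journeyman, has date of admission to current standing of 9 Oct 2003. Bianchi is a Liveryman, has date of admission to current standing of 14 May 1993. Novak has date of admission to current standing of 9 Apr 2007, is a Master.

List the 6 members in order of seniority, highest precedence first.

By standing in the guild: Johansson and Novak (Master); then Moreau (Warden); then Bianchi (Liveryman); then Salazar (Freeman); then Yilmaz (Journeyman).
Johansson and Novak both have date of admission to current standing 9 Apr 2007, so the next rule applies.
Among Johansson and Novak, alphabetically by surname: Johansson before Novak.
Full order: Johansson, Novak, Moreau, Bianchi, Salazar, Yilmaz.

Johansson, Novak, Moreau, Bianchi, Salazar, Yilmaz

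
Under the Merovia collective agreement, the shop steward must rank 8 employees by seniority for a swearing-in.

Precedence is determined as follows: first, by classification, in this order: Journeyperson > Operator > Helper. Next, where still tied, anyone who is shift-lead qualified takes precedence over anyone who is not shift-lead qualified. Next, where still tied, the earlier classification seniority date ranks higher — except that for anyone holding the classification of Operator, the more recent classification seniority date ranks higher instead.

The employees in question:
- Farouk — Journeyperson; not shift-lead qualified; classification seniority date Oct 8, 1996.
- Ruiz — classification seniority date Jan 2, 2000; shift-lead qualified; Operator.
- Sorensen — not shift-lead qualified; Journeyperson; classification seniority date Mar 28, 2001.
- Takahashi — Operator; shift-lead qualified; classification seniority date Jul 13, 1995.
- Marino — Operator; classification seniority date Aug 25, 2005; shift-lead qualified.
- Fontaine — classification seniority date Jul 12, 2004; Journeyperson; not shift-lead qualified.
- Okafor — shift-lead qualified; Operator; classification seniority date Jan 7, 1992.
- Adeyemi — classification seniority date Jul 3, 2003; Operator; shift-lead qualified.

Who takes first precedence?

Farouk

By classification: Farouk, Sorensen and Fontaine (Journeyperson); then Marino, Adeyemi, Ruiz, Takahashi and Okafor (Operator).
Farouk, Sorensen and Fontaine are each not shift-lead qualified, so the next rule applies.
Among Farouk, Sorensen and Fontaine, by classification seniority date (earlier first): Farouk (Oct 8, 1996) before Sorensen (Mar 28, 2001) before Fontaine (Jul 12, 2004).
Marino, Adeyemi, Ruiz, Takahashi and Okafor are each shift-lead qualified, so the next rule applies.
Among Marino, Adeyemi, Ruiz, Takahashi and Okafor, by classification seniority date (later first) (reversed rule for this group): Marino (Aug 25, 2005) before Adeyemi (Jul 3, 2003) before Ruiz (Jan 2, 2000) before Takahashi (Jul 13, 1995) before Okafor (Jan 7, 1992).
Order: Farouk, Sorensen, Fontaine, Marino, Adeyemi, Ruiz, Takahashi, Okafor.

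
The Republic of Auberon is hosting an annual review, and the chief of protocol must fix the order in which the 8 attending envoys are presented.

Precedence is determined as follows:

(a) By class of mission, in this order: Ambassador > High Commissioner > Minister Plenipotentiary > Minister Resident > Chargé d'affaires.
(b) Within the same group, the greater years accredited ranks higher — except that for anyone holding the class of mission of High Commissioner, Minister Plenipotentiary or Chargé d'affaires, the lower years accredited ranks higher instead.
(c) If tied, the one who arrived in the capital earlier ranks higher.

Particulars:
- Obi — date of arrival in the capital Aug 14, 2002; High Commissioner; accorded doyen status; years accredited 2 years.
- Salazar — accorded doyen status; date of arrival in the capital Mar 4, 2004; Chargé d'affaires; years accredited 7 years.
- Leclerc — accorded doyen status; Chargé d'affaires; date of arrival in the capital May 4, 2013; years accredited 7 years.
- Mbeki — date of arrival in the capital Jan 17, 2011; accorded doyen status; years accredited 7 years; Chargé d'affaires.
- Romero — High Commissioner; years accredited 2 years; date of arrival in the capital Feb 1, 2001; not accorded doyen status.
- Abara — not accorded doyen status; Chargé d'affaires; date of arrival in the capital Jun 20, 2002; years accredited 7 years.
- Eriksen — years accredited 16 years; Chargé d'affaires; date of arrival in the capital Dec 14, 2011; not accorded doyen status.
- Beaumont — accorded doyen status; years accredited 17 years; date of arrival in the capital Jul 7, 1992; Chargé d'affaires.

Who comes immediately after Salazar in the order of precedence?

By class of mission: Romero and Obi (High Commissioner); then Abara, Salazar, Mbeki, Leclerc, Eriksen and Beaumont (Chargé d'affaires).
Romero and Obi both have years accredited 2 years, so the next rule applies.
Among Romero and Obi, by date of arrival in the capital (earlier first): Romero (Feb 1, 2001) before Obi (Aug 14, 2002).
Among Abara, Salazar, Mbeki, Leclerc, Eriksen and Beaumont, by years accredited (lower first) (reversed rule for this group): Abara, Salazar, Mbeki and Leclerc (7 years) before Eriksen (16 years) before Beaumont (17 years).
Among Abara, Salazar, Mbeki and Leclerc, by date of arrival in the capital (earlier first): Abara (Jun 20, 2002) before Salazar (Mar 4, 2004) before Mbeki (Jan 17, 2011) before Leclerc (May 4, 2013).
Order: Romero, Obi, Abara, Salazar, Mbeki, Leclerc, Eriksen, Beaumont.

Mbeki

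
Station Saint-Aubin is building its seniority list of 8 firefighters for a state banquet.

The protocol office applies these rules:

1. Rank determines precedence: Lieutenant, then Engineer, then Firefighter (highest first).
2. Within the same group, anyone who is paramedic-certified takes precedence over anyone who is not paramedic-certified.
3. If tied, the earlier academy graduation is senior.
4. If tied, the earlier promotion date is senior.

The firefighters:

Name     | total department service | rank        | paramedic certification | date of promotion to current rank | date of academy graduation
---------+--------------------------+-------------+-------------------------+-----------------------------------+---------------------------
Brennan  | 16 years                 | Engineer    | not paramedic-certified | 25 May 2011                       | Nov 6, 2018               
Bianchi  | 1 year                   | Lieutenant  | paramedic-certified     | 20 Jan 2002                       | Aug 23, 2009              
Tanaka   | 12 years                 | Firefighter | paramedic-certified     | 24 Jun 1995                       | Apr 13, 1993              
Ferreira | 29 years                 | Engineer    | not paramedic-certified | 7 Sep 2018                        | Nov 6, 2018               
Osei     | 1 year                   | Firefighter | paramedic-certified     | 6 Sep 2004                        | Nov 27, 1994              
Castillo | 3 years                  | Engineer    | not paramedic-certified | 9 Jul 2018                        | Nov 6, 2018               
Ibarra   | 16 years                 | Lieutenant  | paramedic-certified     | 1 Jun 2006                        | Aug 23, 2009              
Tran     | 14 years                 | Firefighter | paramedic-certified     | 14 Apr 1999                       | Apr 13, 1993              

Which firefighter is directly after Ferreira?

By rank: Bianchi and Ibarra (Lieutenant); then Brennan, Castillo and Ferreira (Engineer); then Tanaka, Tran and Osei (Firefighter).
Bianchi and Ibarra are each paramedic-certified, so the next rule applies.
Bianchi and Ibarra both have date of academy graduation Aug 23, 2009, so the next rule applies.
Among Bianchi and Ibarra, by date of promotion to current rank (earlier first): Bianchi (20 Jan 2002) before Ibarra (1 Jun 2006).
Brennan, Castillo and Ferreira are each not paramedic-certified, so the next rule applies.
Brennan, Castillo and Ferreira all have date of academy graduation Nov 6, 2018, so the next rule applies.
Among Brennan, Castillo and Ferreira, by date of promotion to current rank (earlier first): Brennan (25 May 2011) before Castillo (9 Jul 2018) before Ferreira (7 Sep 2018).
Tanaka, Tran and Osei are each paramedic-certified, so the next rule applies.
Among Tanaka, Tran and Osei, by date of academy graduation (earlier first): Tanaka and Tran (Apr 13, 1993) before Osei (Nov 27, 1994).
Among Tanaka and Tran, by date of promotion to current rank (earlier first): Tanaka (24 Jun 1995) before Tran (14 Apr 1999).
Order: Bianchi, Ibarra, Brennan, Castillo, Ferreira, Tanaka, Tran, Osei.

Tanaka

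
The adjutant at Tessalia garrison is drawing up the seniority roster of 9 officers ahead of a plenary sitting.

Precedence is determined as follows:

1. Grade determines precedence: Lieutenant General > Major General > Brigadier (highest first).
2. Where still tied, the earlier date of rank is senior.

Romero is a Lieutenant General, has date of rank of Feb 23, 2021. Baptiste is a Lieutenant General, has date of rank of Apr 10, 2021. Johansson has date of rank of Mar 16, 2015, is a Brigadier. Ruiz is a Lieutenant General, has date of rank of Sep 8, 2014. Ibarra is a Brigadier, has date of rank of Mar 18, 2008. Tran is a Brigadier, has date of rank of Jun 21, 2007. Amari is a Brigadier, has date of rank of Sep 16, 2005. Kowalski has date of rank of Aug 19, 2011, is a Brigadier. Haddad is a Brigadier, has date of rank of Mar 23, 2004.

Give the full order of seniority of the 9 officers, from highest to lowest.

Ruiz, Romero, Baptiste, Haddad, Amari, Tran, Ibarra, Kowalski, Johansson

By grade: Ruiz, Romero and Baptiste (Lieutenant General); then Haddad, Amari, Tran, Ibarra, Kowalski and Johansson (Brigadier).
Among Ruiz, Romero and Baptiste, by date of rank (earlier first): Ruiz (Sep 8, 2014) before Romero (Feb 23, 2021) before Baptiste (Apr 10, 2021).
Among Haddad, Amari, Tran, Ibarra, Kowalski and Johansson, by date of rank (earlier first): Haddad (Mar 23, 2004) before Amari (Sep 16, 2005) before Tran (Jun 21, 2007) before Ibarra (Mar 18, 2008) before Kowalski (Aug 19, 2011) before Johansson (Mar 16, 2015).
Full order: Ruiz, Romero, Baptiste, Haddad, Amari, Tran, Ibarra, Kowalski, Johansson.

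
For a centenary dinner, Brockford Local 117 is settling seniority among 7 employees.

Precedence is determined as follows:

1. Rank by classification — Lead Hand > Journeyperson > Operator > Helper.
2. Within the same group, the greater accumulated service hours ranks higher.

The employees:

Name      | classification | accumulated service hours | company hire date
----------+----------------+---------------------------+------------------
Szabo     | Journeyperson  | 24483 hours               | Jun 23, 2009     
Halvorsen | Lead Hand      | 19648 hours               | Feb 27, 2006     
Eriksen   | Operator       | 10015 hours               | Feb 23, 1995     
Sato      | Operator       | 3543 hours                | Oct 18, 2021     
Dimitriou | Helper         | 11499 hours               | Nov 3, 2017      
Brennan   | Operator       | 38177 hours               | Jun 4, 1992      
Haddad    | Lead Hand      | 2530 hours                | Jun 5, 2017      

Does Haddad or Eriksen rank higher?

By classification: Halvorsen and Haddad (Lead Hand); then Szabo (Journeyperson); then Brennan, Eriksen and Sato (Operator); then Dimitriou (Helper).
Among Halvorsen and Haddad, by accumulated service hours (higher first): Halvorsen (19648 hours) before Haddad (2530 hours).
Among Brennan, Eriksen and Sato, by accumulated service hours (higher first): Brennan (38177 hours) before Eriksen (10015 hours) before Sato (3543 hours).
So Haddad takes precedence.

Haddad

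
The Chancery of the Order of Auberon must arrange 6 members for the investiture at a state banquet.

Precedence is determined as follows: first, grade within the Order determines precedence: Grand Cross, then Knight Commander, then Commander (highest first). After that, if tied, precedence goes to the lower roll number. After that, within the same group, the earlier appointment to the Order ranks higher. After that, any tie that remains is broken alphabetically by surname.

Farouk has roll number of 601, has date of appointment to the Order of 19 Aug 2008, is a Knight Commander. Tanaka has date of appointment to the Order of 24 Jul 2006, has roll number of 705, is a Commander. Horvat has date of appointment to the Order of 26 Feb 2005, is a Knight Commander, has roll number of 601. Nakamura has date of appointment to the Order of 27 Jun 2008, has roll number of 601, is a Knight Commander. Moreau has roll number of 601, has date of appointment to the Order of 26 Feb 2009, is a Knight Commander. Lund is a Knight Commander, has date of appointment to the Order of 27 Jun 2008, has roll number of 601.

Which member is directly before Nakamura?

Lund

By grade within the Order: Horvat, Lund, Nakamura, Farouk and Moreau (Knight Commander); then Tanaka (Commander).
Horvat, Lund, Nakamura, Farouk and Moreau all have roll number 601, so the next rule applies.
Among Horvat, Lund, Nakamura, Farouk and Moreau, by date of appointment to the Order (earlier first): Horvat (26 Feb 2005) before Lund and Nakamura (27 Jun 2008) before Farouk (19 Aug 2008) before Moreau (26 Feb 2009).
Among Lund and Nakamura, alphabetically by surname: Lund before Nakamura.
Order: Horvat, Lund, Nakamura, Farouk, Moreau, Tanaka.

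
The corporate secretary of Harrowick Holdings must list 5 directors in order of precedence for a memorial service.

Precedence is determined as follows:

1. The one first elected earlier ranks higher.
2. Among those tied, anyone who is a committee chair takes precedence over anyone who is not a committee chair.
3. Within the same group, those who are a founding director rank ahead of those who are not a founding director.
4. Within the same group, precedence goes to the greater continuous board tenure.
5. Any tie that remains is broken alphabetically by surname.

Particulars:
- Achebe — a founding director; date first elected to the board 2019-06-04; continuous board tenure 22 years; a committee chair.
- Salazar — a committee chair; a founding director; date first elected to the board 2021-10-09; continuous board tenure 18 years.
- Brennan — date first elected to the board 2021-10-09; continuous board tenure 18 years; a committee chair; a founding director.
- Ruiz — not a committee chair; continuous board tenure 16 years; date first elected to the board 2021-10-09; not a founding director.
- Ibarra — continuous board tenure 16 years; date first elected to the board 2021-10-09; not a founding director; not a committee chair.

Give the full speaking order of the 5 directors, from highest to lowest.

Achebe, Brennan, Salazar, Ibarra, Ruiz

By date first elected to the board (earlier first): Achebe (2019-06-04); then Brennan, Salazar, Ibarra and Ruiz (each 2021-10-09).
Among Brennan, Salazar, Ibarra and Ruiz, a committee chair before not a committee chair: Brennan and Salazar (a committee chair) before Ibarra and Ruiz (not a committee chair).
Brennan and Salazar are each a founding director, so the next rule applies.
Brennan and Salazar both have continuous board tenure 18 years, so the next rule applies.
Among Brennan and Salazar, alphabetically by surname: Brennan before Salazar.
Ibarra and Ruiz are each not a founding director, so the next rule applies.
Ibarra and Ruiz both have continuous board tenure 16 years, so the next rule applies.
Among Ibarra and Ruiz, alphabetically by surname: Ibarra before Ruiz.
Full order: Achebe, Brennan, Salazar, Ibarra, Ruiz.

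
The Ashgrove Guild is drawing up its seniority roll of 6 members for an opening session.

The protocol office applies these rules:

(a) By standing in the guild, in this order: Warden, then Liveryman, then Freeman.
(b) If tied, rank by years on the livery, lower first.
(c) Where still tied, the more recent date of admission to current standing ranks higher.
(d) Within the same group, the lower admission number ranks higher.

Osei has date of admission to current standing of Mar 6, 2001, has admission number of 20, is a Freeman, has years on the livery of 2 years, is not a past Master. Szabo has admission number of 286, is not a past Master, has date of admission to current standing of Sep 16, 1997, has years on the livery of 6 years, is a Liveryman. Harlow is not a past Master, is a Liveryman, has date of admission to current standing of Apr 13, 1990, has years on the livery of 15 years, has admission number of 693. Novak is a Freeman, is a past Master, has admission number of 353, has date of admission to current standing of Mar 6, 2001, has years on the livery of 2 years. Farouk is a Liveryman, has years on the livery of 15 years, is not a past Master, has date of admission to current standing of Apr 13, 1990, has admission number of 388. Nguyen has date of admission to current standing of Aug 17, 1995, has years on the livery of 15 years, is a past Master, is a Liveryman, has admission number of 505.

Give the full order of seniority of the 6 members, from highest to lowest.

By standing in the guild: Szabo, Nguyen, Farouk and Harlow (Liveryman); then Osei and Novak (Freeman).
Among Szabo, Nguyen, Farouk and Harlow, by years on the livery (lower first): Szabo (6 years) before Nguyen, Farouk and Harlow (15 years).
Among Nguyen, Farouk and Harlow, by date of admission to current standing (later first): Nguyen (Aug 17, 1995) before Farouk and Harlow (Apr 13, 1990).
Among Farouk and Harlow, by admission number (lower first): Farouk (388) before Harlow (693).
Osei and Novak both have years on the livery 2 years, so the next rule applies.
Osei and Novak both have date of admission to current standing Mar 6, 2001, so the next rule applies.
Among Osei and Novak, by admission number (lower first): Osei (20) before Novak (353).
Full order: Szabo, Nguyen, Farouk, Harlow, Osei, Novak.

Szabo, Nguyen, Farouk, Harlow, Osei, Novak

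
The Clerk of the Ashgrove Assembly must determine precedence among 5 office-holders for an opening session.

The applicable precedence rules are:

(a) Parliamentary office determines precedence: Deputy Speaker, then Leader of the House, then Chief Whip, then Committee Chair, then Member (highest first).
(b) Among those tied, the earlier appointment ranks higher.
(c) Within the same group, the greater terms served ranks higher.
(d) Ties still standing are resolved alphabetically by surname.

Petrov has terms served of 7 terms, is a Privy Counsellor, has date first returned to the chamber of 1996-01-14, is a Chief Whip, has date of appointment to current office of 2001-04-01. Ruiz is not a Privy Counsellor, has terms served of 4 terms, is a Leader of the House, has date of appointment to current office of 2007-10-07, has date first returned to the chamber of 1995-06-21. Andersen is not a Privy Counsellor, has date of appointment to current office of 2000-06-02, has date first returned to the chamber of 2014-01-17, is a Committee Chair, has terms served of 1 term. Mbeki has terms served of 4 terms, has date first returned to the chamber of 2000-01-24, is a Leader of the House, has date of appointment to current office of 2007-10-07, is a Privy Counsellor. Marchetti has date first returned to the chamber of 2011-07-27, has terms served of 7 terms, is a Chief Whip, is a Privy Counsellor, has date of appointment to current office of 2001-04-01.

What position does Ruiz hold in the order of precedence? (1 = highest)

2

By parliamentary office: Mbeki and Ruiz (Leader of the House); then Marchetti and Petrov (Chief Whip); then Andersen (Committee Chair).
Mbeki and Ruiz both have date of appointment to current office 2007-10-07, so the next rule applies.
Mbeki and Ruiz both have terms served 4 terms, so the next rule applies.
Among Mbeki and Ruiz, alphabetically by surname: Mbeki before Ruiz.
Marchetti and Petrov both have date of appointment to current office 2001-04-01, so the next rule applies.
Marchetti and Petrov both have terms served 7 terms, so the next rule applies.
Among Marchetti and Petrov, alphabetically by surname: Marchetti before Petrov.
Order: Mbeki, Ruiz, Marchetti, Petrov, Andersen. So position 2.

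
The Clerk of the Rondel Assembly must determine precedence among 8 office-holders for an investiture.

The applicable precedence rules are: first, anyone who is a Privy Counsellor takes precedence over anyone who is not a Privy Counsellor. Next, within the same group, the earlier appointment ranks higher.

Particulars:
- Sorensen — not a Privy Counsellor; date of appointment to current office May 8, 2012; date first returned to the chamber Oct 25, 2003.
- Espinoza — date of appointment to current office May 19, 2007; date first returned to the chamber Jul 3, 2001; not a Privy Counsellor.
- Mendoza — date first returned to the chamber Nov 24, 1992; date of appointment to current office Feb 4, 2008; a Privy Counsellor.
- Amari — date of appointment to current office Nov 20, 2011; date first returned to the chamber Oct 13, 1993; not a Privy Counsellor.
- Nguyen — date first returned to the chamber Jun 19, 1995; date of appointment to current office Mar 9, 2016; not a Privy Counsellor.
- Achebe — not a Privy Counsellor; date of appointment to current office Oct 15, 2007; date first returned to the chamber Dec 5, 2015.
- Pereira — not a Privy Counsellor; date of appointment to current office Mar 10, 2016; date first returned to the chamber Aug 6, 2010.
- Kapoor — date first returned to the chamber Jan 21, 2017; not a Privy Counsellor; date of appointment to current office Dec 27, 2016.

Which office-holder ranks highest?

Mendoza

By the first rule: Mendoza (a Privy Counsellor); then Espinoza, Achebe, Amari, Sorensen, Nguyen, Pereira and Kapoor (each not a Privy Counsellor).
Among Espinoza, Achebe, Amari, Sorensen, Nguyen, Pereira and Kapoor, by date of appointment to current office (earlier first): Espinoza (May 19, 2007) before Achebe (Oct 15, 2007) before Amari (Nov 20, 2011) before Sorensen (May 8, 2012) before Nguyen (Mar 9, 2016) before Pereira (Mar 10, 2016) before Kapoor (Dec 27, 2016).
Order: Mendoza, Espinoza, Achebe, Amari, Sorensen, Nguyen, Pereira, Kapoor.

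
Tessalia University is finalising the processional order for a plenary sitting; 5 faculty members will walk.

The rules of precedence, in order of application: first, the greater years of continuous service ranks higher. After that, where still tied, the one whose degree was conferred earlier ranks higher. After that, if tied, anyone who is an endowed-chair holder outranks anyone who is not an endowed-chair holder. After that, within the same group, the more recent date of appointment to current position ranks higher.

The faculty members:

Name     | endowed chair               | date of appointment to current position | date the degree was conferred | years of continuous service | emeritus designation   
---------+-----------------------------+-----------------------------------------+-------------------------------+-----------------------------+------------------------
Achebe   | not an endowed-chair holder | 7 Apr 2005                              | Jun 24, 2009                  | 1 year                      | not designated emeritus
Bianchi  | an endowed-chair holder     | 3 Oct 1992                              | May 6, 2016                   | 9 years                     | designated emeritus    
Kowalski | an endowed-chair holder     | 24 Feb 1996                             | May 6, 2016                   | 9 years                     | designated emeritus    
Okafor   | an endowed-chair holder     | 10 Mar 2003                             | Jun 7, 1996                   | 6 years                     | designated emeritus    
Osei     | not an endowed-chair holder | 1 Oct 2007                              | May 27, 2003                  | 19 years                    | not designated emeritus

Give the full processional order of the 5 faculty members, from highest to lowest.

By years of continuous service (higher first): Osei (19 years); then Kowalski and Bianchi (both 9 years); then Okafor (6 years); then Achebe (1 year).
Kowalski and Bianchi both have date the degree was conferred May 6, 2016, so the next rule applies.
Kowalski and Bianchi are each an endowed-chair holder, so the next rule applies.
Among Kowalski and Bianchi, by date of appointment to current position (later first): Kowalski (24 Feb 1996) before Bianchi (3 Oct 1992).
Full order: Osei, Kowalski, Bianchi, Okafor, Achebe.

Osei, Kowalski, Bianchi, Okafor, Achebe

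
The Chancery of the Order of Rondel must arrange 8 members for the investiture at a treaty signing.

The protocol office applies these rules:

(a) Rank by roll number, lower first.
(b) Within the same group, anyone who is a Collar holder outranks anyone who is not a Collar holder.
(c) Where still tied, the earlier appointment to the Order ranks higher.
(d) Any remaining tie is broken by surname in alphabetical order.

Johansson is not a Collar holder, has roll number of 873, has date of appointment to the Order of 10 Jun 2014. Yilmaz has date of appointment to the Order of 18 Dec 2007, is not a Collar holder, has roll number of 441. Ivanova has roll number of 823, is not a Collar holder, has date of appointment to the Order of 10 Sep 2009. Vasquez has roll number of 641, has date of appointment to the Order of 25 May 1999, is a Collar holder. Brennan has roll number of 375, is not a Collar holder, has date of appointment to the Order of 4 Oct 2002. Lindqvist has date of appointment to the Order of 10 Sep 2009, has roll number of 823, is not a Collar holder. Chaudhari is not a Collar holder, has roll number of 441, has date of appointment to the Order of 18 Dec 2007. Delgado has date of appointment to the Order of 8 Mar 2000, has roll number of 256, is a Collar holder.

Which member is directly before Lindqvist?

Ivanova

By roll number (lower first): Delgado (256); then Brennan (375); then Chaudhari and Yilmaz (both 441); then Vasquez (641); then Ivanova and Lindqvist (both 823); then Johansson (873).
Chaudhari and Yilmaz are each not a Collar holder, so the next rule applies.
Chaudhari and Yilmaz both have date of appointment to the Order 18 Dec 2007, so the next rule applies.
Among Chaudhari and Yilmaz, alphabetically by surname: Chaudhari before Yilmaz.
Ivanova and Lindqvist are each not a Collar holder, so the next rule applies.
Ivanova and Lindqvist both have date of appointment to the Order 10 Sep 2009, so the next rule applies.
Among Ivanova and Lindqvist, alphabetically by surname: Ivanova before Lindqvist.
Order: Delgado, Brennan, Chaudhari, Yilmaz, Vasquez, Ivanova, Lindqvist, Johansson.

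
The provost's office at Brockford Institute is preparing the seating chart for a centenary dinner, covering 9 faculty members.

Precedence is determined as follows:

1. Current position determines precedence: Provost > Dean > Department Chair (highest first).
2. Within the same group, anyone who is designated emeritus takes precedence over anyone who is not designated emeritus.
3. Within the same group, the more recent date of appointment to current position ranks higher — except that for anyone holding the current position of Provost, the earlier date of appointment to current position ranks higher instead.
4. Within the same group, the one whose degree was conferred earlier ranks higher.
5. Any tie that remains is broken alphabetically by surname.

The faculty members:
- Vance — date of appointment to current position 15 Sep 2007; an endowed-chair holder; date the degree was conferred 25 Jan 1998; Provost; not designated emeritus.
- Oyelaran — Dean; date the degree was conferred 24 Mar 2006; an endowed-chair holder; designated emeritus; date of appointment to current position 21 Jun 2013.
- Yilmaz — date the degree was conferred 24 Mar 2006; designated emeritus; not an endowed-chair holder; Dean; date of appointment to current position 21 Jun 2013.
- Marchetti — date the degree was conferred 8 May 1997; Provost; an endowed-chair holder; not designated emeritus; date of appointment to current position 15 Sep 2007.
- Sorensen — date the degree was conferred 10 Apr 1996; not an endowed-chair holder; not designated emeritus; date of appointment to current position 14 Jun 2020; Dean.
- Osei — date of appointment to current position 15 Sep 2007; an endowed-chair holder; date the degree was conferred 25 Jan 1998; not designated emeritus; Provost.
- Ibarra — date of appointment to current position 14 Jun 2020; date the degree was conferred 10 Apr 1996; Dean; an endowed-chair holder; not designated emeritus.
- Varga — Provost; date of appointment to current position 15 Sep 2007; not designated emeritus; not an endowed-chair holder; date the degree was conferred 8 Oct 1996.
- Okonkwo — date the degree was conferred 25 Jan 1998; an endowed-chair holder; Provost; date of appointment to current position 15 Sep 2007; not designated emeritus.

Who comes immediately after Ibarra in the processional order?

Sorensen

By current position: Varga, Marchetti, Okonkwo, Osei and Vance (Provost); then Oyelaran, Yilmaz, Ibarra and Sorensen (Dean).
Varga, Marchetti, Okonkwo, Osei and Vance are each not designated emeritus, so the next rule applies.
Varga, Marchetti, Okonkwo, Osei and Vance all have date of appointment to current position 15 Sep 2007, so the next rule applies.
Among Varga, Marchetti, Okonkwo, Osei and Vance, by date the degree was conferred (earlier first): Varga (8 Oct 1996) before Marchetti (8 May 1997) before Okonkwo, Osei and Vance (25 Jan 1998).
Among Okonkwo, Osei and Vance, alphabetically by surname: Okonkwo before Osei before Vance.
Among Oyelaran, Yilmaz, Ibarra and Sorensen, designated emeritus before not designated emeritus: Oyelaran and Yilmaz (designated emeritus) before Ibarra and Sorensen (not designated emeritus).
Oyelaran and Yilmaz both have date of appointment to current position 21 Jun 2013, so the next rule applies.
Oyelaran and Yilmaz both have date the degree was conferred 24 Mar 2006, so the next rule applies.
Among Oyelaran and Yilmaz, alphabetically by surname: Oyelaran before Yilmaz.
Ibarra and Sorensen both have date of appointment to current position 14 Jun 2020, so the next rule applies.
Ibarra and Sorensen both have date the degree was conferred 10 Apr 1996, so the next rule applies.
Among Ibarra and Sorensen, alphabetically by surname: Ibarra before Sorensen.
Order: Varga, Marchetti, Okonkwo, Osei, Vance, Oyelaran, Yilmaz, Ibarra, Sorensen.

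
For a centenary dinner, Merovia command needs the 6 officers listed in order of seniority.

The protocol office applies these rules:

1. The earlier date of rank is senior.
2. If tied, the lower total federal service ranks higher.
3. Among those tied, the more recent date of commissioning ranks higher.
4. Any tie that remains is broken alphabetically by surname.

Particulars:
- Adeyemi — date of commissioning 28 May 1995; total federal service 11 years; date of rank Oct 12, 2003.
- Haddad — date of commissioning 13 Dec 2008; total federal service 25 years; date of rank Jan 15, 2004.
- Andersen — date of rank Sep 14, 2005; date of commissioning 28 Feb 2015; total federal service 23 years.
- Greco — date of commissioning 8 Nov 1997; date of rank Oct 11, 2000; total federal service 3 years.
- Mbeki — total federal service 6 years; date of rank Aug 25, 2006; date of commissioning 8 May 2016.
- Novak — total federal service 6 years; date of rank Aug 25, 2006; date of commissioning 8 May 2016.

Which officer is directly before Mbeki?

By date of rank (earlier first): Greco (Oct 11, 2000); then Adeyemi (Oct 12, 2003); then Haddad (Jan 15, 2004); then Andersen (Sep 14, 2005); then Mbeki and Novak (both Aug 25, 2006).
Mbeki and Novak both have total federal service 6 years, so the next rule applies.
Mbeki and Novak both have date of commissioning 8 May 2016, so the next rule applies.
Among Mbeki and Novak, alphabetically by surname: Mbeki before Novak.
Order: Greco, Adeyemi, Haddad, Andersen, Mbeki, Novak.

Andersen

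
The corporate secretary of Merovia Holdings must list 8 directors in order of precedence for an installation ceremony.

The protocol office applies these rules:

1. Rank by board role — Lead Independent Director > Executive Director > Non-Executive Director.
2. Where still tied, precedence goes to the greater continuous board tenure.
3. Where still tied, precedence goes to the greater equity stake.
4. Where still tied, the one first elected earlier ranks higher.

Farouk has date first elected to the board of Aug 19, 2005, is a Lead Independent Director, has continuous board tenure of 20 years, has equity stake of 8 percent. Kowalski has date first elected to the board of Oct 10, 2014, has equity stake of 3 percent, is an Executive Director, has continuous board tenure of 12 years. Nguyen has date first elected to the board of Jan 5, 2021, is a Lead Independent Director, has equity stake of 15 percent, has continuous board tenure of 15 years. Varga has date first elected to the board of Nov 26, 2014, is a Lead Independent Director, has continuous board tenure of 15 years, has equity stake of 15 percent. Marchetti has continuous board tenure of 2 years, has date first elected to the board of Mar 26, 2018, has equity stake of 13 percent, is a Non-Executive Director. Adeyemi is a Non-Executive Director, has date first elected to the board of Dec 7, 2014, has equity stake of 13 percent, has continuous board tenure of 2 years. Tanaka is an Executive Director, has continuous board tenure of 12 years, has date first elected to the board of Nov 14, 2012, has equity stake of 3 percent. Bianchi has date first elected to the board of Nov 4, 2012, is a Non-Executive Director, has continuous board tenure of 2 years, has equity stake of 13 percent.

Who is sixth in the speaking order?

By board role: Farouk, Varga and Nguyen (Lead Independent Director); then Tanaka and Kowalski (Executive Director); then Bianchi, Adeyemi and Marchetti (Non-Executive Director).
Among Farouk, Varga and Nguyen, by continuous board tenure (higher first): Farouk (20 years) before Varga and Nguyen (15 years).
Varga and Nguyen both have equity stake 15 percent, so the next rule applies.
Among Varga and Nguyen, by date first elected to the board (earlier first): Varga (Nov 26, 2014) before Nguyen (Jan 5, 2021).
Tanaka and Kowalski both have continuous board tenure 12 years, so the next rule applies.
Tanaka and Kowalski both have equity stake 3 percent, so the next rule applies.
Among Tanaka and Kowalski, by date first elected to the board (earlier first): Tanaka (Nov 14, 2012) before Kowalski (Oct 10, 2014).
Bianchi, Adeyemi and Marchetti all have continuous board tenure 2 years, so the next rule applies.
Bianchi, Adeyemi and Marchetti all have equity stake 13 percent, so the next rule applies.
Among Bianchi, Adeyemi and Marchetti, by date first elected to the board (earlier first): Bianchi (Nov 4, 2012) before Adeyemi (Dec 7, 2014) before Marchetti (Mar 26, 2018).
Order: Farouk, Varga, Nguyen, Tanaka, Kowalski, Bianchi, Adeyemi, Marchetti.

Bianchi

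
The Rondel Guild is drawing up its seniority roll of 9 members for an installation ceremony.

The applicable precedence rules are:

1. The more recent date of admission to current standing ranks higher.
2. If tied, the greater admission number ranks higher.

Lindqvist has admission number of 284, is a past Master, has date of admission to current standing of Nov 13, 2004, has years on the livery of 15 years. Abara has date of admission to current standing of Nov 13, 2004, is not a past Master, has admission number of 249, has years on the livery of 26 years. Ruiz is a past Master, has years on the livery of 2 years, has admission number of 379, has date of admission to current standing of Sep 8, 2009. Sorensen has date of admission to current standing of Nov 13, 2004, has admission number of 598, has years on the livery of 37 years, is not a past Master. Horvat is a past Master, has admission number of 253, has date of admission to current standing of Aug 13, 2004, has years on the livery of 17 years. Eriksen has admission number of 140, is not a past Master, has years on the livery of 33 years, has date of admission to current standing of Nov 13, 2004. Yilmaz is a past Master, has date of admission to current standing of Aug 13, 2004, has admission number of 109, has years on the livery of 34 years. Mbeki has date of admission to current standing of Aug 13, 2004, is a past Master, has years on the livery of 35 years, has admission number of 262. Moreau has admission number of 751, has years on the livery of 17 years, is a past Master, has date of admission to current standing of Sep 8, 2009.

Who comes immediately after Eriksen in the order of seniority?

Mbeki

By date of admission to current standing (later first): Moreau and Ruiz (both Sep 8, 2009); then Sorensen, Lindqvist, Abara and Eriksen (each Nov 13, 2004); then Mbeki, Horvat and Yilmaz (each Aug 13, 2004).
Among Moreau and Ruiz, by admission number (higher first): Moreau (751) before Ruiz (379).
Among Sorensen, Lindqvist, Abara and Eriksen, by admission number (higher first): Sorensen (598) before Lindqvist (284) before Abara (249) before Eriksen (140).
Among Mbeki, Horvat and Yilmaz, by admission number (higher first): Mbeki (262) before Horvat (253) before Yilmaz (109).
Order: Moreau, Ruiz, Sorensen, Lindqvist, Abara, Eriksen, Mbeki, Horvat, Yilmaz.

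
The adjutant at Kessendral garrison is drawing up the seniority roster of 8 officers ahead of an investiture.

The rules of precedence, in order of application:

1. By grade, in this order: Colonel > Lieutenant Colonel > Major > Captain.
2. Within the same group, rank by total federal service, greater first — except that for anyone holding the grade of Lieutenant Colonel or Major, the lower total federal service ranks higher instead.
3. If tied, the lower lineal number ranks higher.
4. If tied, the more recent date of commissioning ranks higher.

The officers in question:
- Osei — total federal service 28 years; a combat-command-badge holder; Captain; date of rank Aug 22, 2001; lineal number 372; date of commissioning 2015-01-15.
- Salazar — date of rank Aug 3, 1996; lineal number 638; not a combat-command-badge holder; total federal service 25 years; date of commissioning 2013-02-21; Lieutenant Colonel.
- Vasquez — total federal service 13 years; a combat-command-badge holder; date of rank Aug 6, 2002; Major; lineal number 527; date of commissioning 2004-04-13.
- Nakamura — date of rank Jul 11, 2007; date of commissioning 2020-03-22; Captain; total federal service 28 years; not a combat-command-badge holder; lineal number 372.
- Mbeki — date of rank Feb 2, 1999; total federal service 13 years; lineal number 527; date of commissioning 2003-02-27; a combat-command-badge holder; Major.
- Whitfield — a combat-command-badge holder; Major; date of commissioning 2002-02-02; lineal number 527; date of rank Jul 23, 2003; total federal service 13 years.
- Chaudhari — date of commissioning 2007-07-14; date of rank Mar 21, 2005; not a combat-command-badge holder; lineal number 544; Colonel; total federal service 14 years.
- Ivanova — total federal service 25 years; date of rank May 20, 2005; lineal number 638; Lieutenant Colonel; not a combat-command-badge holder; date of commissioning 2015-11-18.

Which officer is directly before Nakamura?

Whitfield

By grade: Chaudhari (Colonel); then Ivanova and Salazar (Lieutenant Colonel); then Vasquez, Mbeki and Whitfield (Major); then Nakamura and Osei (Captain).
Ivanova and Salazar both have total federal service 25 years, so the next rule applies.
Ivanova and Salazar both have lineal number 638, so the next rule applies.
Among Ivanova and Salazar, by date of commissioning (later first): Ivanova (2015-11-18) before Salazar (2013-02-21).
Vasquez, Mbeki and Whitfield all have total federal service 13 years, so the next rule applies.
Vasquez, Mbeki and Whitfield all have lineal number 527, so the next rule applies.
Among Vasquez, Mbeki and Whitfield, by date of commissioning (later first): Vasquez (2004-04-13) before Mbeki (2003-02-27) before Whitfield (2002-02-02).
Nakamura and Osei both have total federal service 28 years, so the next rule applies.
Nakamura and Osei both have lineal number 372, so the next rule applies.
Among Nakamura and Osei, by date of commissioning (later first): Nakamura (2020-03-22) before Osei (2015-01-15).
Order: Chaudhari, Ivanova, Salazar, Vasquez, Mbeki, Whitfield, Nakamura, Osei.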